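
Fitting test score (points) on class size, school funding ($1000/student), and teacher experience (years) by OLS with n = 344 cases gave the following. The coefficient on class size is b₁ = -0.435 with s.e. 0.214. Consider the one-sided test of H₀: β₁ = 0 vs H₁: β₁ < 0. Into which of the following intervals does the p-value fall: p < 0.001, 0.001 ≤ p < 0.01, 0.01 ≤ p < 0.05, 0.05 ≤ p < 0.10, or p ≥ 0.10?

0.01 ≤ p < 0.05

t = -0.435 / 0.214 = -2.033.
df = n − k − 1 = 344 − 3 − 1 = 340.
One-sided p = P(T_{340} < t) ≈ 0.0214.
So 0.01 ≤ p < 0.05.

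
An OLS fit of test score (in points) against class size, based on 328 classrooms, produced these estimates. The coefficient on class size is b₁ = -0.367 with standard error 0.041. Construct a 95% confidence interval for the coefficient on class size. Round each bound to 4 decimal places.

df = n − 2 = 328 − 2 = 326.
t* = t_{0.025, 326} = 1.967268.
Margin = t* × SE = 1.967268 × 0.041 = 0.080658.
CI: -0.367 ± 0.080658 → (-0.4477, -0.2863).
With 95% confidence, each one-unit increase in class size is associated with a change of between -0.4477 and -0.2863 points in test score.

(-0.4477, -0.2863)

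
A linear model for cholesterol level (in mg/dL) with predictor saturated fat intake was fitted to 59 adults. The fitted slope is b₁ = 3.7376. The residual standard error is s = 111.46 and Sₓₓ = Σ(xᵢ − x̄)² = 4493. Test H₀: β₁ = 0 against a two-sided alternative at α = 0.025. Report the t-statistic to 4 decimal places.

t = 2.2477

SE(b₁) = s/√Sₓₓ = 111.46/√4493 = 1.66284.
t = 3.7376 / 1.66284 = 2.2477.
df = n − 2 = 57.
Two-sided p ≈ 0.0285, which is ≥ 0.025, so fail to reject H₀.
The data do not give significant evidence of an association between saturated fat intake and cholesterol level.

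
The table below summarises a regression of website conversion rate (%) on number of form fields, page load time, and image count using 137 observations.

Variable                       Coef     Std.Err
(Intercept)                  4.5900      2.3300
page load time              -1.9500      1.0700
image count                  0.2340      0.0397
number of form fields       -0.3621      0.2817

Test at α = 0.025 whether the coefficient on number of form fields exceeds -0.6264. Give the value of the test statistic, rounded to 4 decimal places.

Read off: b = -0.3621, SE = 0.2817 for number of form fields.
H₀: β₁ = -0.6264 vs H₁: β₁ > -0.6264.
t = (-0.3621 − (-0.6264)) / 0.2817 = 0.9382.
df = n − k − 1 = 137 − 3 − 1 = 133.
One-sided p ≈ 0.1749, which is ≥ 0.025, so fail to reject H₀.
The data do not give significant evidence that the true slope on number of form fields exceeds -0.6264 % per unit, holding the other predictors fixed.

t = 0.9382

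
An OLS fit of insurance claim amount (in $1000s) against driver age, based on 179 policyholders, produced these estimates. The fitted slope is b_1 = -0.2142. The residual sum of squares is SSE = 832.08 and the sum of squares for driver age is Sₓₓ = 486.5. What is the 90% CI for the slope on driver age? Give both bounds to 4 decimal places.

(-0.3767, -0.0517)

MSE = SSE/(n − 2) = 832.08/177 = 4.70102.
SE(b_1) = √(MSE/Sₓₓ) = √(4.70102/486.5) = 0.0983002.
df = n − 2 = 177.
t* = t_{0.05, 177} = 1.653508.
Margin = t* × SE = 1.653508 × 0.0983002 = 0.162540.
CI: -0.2142 ± 0.162540 → (-0.3767, -0.0517).
With 90% confidence, each one-unit increase in driver age is associated with a change of between -0.3767 and -0.0517 $1000s in insurance claim amount.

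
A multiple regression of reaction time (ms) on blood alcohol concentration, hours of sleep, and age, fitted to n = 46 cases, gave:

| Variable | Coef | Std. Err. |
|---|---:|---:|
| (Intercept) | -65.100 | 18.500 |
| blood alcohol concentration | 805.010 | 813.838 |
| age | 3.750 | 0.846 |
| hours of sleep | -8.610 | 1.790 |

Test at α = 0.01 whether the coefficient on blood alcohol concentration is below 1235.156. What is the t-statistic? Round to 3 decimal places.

Read off: b = 805.010, SE = 813.838 for blood alcohol concentration.
H₀: β₁ = 1235.156 vs H₁: β₁ < 1235.156.
t = (805.010 − 1235.156) / 813.838 = -0.529.
df = n − k − 1 = 46 − 3 − 1 = 42.
One-sided p ≈ 0.3000, which is ≥ 0.01, so fail to reject H₀.
The data do not give significant evidence that the true slope on blood alcohol concentration is below 1235.156 ms per unit, holding the other predictors fixed.

t = -0.529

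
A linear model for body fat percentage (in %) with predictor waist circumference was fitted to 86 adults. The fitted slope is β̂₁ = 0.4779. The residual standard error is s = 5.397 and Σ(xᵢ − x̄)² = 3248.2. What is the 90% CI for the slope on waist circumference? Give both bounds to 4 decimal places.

SE(β̂₁) = s/√Sₓₓ = 5.397/√3248.2 = 0.0946959.
df = n − 2 = 84.
t* = t_{0.05, 84} = 1.663197.
Margin = t* × SE = 1.663197 × 0.0946959 = 0.157498.
CI: 0.4779 ± 0.157498 → (0.3204, 0.6354).
With 90% confidence, each one-unit increase in waist circumference is associated with a change of between 0.3204 and 0.6354 % in body fat percentage.

(0.3204, 0.6354)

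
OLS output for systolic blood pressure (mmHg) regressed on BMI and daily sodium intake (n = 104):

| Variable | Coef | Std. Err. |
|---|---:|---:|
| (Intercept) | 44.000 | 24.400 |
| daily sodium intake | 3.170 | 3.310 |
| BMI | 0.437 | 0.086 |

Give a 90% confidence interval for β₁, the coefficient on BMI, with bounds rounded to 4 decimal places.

Read off: b = 0.437, SE = 0.086 for BMI.
df = n − k − 1 = 104 − 2 − 1 = 101.
t* = t_{0.05, 101} = 1.660081.
Margin = t* × SE = 1.660081 × 0.086 = 0.142767.
CI: 0.437 ± 0.142767 → (0.2942, 0.5798).

(0.2942, 0.5798)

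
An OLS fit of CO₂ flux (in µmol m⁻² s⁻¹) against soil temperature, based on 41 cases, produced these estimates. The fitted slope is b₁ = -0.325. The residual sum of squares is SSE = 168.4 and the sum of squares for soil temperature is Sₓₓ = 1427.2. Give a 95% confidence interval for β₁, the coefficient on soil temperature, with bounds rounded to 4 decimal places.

MSE = SSE/(n − 2) = 168.4/39 = 4.31795.
SE(b₁) = √(MSE/Sₓₓ) = √(4.31795/1427.2) = 0.0550043.
df = n − 2 = 39.
t* = t_{0.025, 39} = 2.022691.
Margin = t* × SE = 2.022691 × 0.0550043 = 0.111257.
CI: -0.325 ± 0.111257 → (-0.4363, -0.2137).
With 95% confidence, each one-unit increase in soil temperature is associated with a change of between -0.4363 and -0.2137 µmol m⁻² s⁻¹ in CO₂ flux.

(-0.4363, -0.2137)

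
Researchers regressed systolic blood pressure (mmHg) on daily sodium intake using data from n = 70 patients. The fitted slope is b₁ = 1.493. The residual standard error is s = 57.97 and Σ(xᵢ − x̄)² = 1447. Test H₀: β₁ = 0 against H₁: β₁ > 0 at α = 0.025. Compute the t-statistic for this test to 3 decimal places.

t = 0.980

SE(b₁) = s/√Sₓₓ = 57.97/√1447 = 1.52394.
t = 1.493 / 1.52394 = 0.980.
df = n − 2 = 68.
One-sided p ≈ 0.1654, which is ≥ 0.025, so fail to reject H₀.
The data do not give significant evidence that the true slope on daily sodium intake is positive.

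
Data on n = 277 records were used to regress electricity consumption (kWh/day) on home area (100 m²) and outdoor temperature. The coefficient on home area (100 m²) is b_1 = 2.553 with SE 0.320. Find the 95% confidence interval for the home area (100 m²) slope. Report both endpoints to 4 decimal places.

df = n − k − 1 = 277 − 2 − 1 = 274.
t* = t_{0.025, 274} = 1.96866.
Margin = t* × SE = 1.96866 × 0.320 = 0.629971.
CI: 2.553 ± 0.629971 → (1.9230, 3.1830).
With 95% confidence, each one-unit increase in home area (100 m²) is associated with a change of between 1.9230 and 3.1830 kWh/day in electricity consumption, holding the other predictors fixed.

(1.9230, 3.1830)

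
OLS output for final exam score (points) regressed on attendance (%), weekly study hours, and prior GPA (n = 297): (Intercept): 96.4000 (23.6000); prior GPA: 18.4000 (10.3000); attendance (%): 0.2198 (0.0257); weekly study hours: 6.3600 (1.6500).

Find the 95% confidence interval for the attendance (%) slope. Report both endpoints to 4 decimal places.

Read off: b = 0.2198, SE = 0.0257 for attendance (%).
df = n − k − 1 = 297 − 3 − 1 = 293.
t* = t_{0.025, 293} = 1.968093.
Margin = t* × SE = 1.968093 × 0.0257 = 0.050580.
CI: 0.2198 ± 0.050580 → (0.1692, 0.2704).

(0.1692, 0.2704)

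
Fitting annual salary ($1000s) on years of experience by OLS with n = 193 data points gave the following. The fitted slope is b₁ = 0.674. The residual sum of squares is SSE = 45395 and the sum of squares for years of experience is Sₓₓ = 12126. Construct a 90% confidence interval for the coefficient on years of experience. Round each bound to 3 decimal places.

(0.443, 0.905)

MSE = SSE/(n − 2) = 45395/191 = 237.67.
SE(b₁) = √(MSE/Sₓₓ) = √(237.67/12126) = 0.14.
df = n − 2 = 191.
t* = t_{0.05, 191} = 1.652871.
Margin = t* × SE = 1.652871 × 0.14 = 0.23140.
CI: 0.674 ± 0.23140 → (0.443, 0.905).
With 90% confidence, each one-unit increase in years of experience is associated with a change of between 0.443 and 0.905 $1000s in annual salary.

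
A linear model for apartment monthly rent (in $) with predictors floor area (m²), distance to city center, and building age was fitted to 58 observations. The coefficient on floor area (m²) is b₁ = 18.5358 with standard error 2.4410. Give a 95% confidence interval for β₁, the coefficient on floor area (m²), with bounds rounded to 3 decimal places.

df = n − k − 1 = 58 − 3 − 1 = 54.
t* = t_{0.025, 54} = 2.004879.
Margin = t* × SE = 2.004879 × 2.4410 = 4.89391.
CI: 18.5358 ± 4.89391 → (13.642, 23.430).
With 95% confidence, each one-unit increase in floor area (m²) is associated with a change of between 13.642 and 23.430 $ in apartment monthly rent, holding the other predictors fixed.

(13.642, 23.430)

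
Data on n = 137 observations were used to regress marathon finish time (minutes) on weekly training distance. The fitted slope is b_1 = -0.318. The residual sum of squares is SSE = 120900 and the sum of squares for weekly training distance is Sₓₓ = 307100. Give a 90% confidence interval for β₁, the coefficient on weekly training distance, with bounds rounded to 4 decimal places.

MSE = SSE/(n − 2) = 120900/135 = 895.556.
SE(b_1) = √(MSE/Sₓₓ) = √(895.556/307100) = 0.0540016.
df = n − 2 = 135.
t* = t_{0.05, 135} = 1.656219.
Margin = t* × SE = 1.656219 × 0.0540016 = 0.089438.
CI: -0.318 ± 0.089438 → (-0.4074, -0.2286).
With 90% confidence, each one-unit increase in weekly training distance is associated with a change of between -0.4074 and -0.2286 minutes in marathon finish time.

(-0.4074, -0.2286)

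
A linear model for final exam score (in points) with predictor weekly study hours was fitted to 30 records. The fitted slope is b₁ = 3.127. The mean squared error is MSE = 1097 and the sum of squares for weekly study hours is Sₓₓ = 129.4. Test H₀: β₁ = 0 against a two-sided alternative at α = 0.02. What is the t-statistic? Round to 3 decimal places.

SE(b₁) = √(MSE/Sₓₓ) = √(1097/129.4) = 2.91163.
t = 3.127 / 2.91163 = 1.074.
df = n − 2 = 28.
Two-sided p ≈ 0.2920, which is ≥ 0.02, so fail to reject H₀.
The data do not give significant evidence of an association between weekly study hours and final exam score.

t = 1.074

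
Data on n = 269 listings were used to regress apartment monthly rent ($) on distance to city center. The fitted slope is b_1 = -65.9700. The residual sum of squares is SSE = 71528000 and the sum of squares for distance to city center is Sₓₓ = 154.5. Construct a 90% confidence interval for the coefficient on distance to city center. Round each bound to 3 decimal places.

(-134.701, 2.761)

MSE = SSE/(n − 2) = 71528000/267 = 267895.
SE(b_1) = √(MSE/Sₓₓ) = √(267895/154.5) = 41.6407.
df = n − 2 = 267.
t* = t_{0.05, 267} = 1.650581.
Margin = t* × SE = 1.650581 × 41.6407 = 68.73135.
CI: -65.9700 ± 68.73135 → (-134.701, 2.761).
With 90% confidence, each one-unit increase in distance to city center is associated with a change of between -134.701 and 2.761 $ in apartment monthly rent.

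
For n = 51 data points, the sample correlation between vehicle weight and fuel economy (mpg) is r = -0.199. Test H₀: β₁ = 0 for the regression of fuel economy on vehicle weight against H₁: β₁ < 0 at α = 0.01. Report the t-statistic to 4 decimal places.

t = r·√(n − 2)/√(1 − r²) = -0.199·√49/√0.960399 = -1.4214.
df = n − 2 = 49.
One-sided p ≈ 0.0808, which is ≥ 0.01, so fail to reject H₀.
The data do not give significant evidence of a linear association between vehicle weight and fuel economy.

t = -1.4214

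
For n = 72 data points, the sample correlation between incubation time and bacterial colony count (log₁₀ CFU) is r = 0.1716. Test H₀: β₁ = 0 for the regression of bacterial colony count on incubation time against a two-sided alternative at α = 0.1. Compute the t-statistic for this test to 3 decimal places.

t = 1.457

t = r·√(n − 2)/√(1 − r²) = 0.1716·√70/√0.970553 = 1.457.
df = n − 2 = 70.
Two-sided p ≈ 0.1495, which is ≥ 0.1, so fail to reject H₀.
The data do not give significant evidence of a linear association between incubation time and bacterial colony count.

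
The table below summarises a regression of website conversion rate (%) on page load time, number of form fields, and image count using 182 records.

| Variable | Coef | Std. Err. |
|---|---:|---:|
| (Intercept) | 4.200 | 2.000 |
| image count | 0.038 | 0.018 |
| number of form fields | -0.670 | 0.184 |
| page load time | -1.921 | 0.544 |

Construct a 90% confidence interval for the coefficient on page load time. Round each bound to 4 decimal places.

(-2.8205, -1.0215)

Read off: b = -1.921, SE = 0.544 for page load time.
df = n − k − 1 = 182 − 3 − 1 = 178.
t* = t_{0.05, 178} = 1.653459.
Margin = t* × SE = 1.653459 × 0.544 = 0.899482.
CI: -1.921 ± 0.899482 → (-2.8205, -1.0215).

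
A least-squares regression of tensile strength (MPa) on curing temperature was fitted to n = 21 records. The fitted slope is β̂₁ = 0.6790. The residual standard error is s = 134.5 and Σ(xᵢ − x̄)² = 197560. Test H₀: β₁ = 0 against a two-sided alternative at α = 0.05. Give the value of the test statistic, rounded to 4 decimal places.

SE(β̂₁) = s/√Sₓₓ = 134.5/√197560 = 0.302603.
t = 0.6790 / 0.302603 = 2.2439.
df = n − 2 = 19.
Two-sided p ≈ 0.0370, which is < 0.05, so reject H₀.
There is evidence that curing temperature is associated with tensile strength.

t = 2.2439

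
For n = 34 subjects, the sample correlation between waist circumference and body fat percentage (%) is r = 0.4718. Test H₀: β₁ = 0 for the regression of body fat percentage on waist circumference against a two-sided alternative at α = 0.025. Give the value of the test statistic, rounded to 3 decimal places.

t = 3.027

t = r·√(n − 2)/√(1 − r²) = 0.4718·√32/√0.777405 = 3.027.
df = n − 2 = 32.
Two-sided p ≈ 0.0048, which is < 0.025, so reject H₀.
There is evidence of a linear association between waist circumference and body fat percentage.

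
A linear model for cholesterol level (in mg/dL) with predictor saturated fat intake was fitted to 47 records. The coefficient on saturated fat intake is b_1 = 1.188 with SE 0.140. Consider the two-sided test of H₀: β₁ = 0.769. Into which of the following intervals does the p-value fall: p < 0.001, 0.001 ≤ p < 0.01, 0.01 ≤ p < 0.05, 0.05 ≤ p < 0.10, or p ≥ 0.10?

0.001 ≤ p < 0.01

t = (1.188 − 0.769) / 0.140 = 2.993.
df = n − 2 = 47 − 2 = 45.
Two-sided p = 2·P(T_{45} > |t|) ≈ 0.0045.
So 0.001 ≤ p < 0.01.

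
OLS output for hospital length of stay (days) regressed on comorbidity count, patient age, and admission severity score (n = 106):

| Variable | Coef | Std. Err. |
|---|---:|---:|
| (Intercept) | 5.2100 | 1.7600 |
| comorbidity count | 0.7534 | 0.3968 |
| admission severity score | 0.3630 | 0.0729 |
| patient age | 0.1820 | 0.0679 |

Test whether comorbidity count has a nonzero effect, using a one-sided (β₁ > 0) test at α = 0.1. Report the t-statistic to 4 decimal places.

t = 1.8987

Read off: b = 0.7534, SE = 0.3968 for comorbidity count.
H₀: β₁ = 0 vs H₁: β₁ > 0.
t = 0.7534 / 0.3968 = 1.8987.
df = n − k − 1 = 106 − 3 − 1 = 102.
One-sided p ≈ 0.0302, which is < 0.1, so reject H₀.
There is evidence that the true slope on comorbidity count is positive, holding the other predictors fixed.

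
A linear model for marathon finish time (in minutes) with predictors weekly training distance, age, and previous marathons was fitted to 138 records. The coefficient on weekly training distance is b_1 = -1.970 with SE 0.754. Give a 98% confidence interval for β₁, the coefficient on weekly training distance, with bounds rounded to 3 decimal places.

(-3.745, -0.195)

df = n − k − 1 = 138 − 3 − 1 = 134.
t* = t_{0.01, 134} = 2.354498.
Margin = t* × SE = 2.354498 × 0.754 = 1.77529.
CI: -1.970 ± 1.77529 → (-3.745, -0.195).
With 98% confidence, each one-unit increase in weekly training distance is associated with a change of between -3.745 and -0.195 minutes in marathon finish time, holding the other predictors fixed.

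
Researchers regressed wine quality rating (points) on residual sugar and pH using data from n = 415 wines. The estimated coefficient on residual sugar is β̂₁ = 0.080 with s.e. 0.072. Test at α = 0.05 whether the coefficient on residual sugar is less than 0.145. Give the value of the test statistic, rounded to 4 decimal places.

H₀: β₁ = 0.145 vs H₁: β₁ < 0.145.
t = (β̂₁ − β₁⁰)/SE = (0.080 − 0.145) / 0.072 = -0.9028.
df = n − k − 1 = 415 − 2 − 1 = 412.
One-sided p ≈ 0.1836, which is ≥ 0.05, so fail to reject H₀.
The data do not give significant evidence that the true slope on residual sugar is below 0.145 points per unit, holding the other predictors fixed.

t = -0.9028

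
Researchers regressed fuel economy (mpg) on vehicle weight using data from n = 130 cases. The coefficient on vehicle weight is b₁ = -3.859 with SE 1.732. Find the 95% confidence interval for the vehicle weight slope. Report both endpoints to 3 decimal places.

df = n − 2 = 130 − 2 = 128.
t* = t_{0.025, 128} = 1.978671.
Margin = t* × SE = 1.978671 × 1.732 = 3.42706.
CI: -3.859 ± 3.42706 → (-7.286, -0.432).
With 95% confidence, each one-unit increase in vehicle weight is associated with a change of between -7.286 and -0.432 mpg in fuel economy.

(-7.286, -0.432)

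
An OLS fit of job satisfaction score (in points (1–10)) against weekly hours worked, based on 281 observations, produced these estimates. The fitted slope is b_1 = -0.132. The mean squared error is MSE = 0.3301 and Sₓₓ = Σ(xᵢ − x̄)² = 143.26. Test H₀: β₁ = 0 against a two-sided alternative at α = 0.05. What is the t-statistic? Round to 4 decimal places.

t = -2.7499

SE(b_1) = √(MSE/Sₓₓ) = √(0.3301/143.26) = 0.0480021.
t = -0.132 / 0.0480021 = -2.7499.
df = n − 2 = 279.
Two-sided p ≈ 0.0064, which is < 0.05, so reject H₀.
There is evidence that weekly hours worked is associated with job satisfaction score.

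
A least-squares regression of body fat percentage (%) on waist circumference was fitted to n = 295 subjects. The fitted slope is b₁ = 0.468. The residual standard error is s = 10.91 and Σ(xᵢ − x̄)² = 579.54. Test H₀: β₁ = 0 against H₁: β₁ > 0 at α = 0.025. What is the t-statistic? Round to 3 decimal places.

SE(b₁) = s/√Sₓₓ = 10.91/√579.54 = 0.453193.
t = 0.468 / 0.453193 = 1.033.
df = n − 2 = 293.
One-sided p ≈ 0.1513, which is ≥ 0.025, so fail to reject H₀.
The data do not give significant evidence that the true slope on waist circumference is positive.

t = 1.033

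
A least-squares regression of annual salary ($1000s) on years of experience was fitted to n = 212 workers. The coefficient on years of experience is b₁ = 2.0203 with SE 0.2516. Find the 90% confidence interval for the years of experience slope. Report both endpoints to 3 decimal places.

df = n − 2 = 212 − 2 = 210.
t* = t_{0.05, 210} = 1.652142.
Margin = t* × SE = 1.652142 × 0.2516 = 0.41568.
CI: 2.0203 ± 0.41568 → (1.605, 2.436).
With 90% confidence, each one-unit increase in years of experience is associated with a change of between 1.605 and 2.436 $1000s in annual salary.

(1.605, 2.436)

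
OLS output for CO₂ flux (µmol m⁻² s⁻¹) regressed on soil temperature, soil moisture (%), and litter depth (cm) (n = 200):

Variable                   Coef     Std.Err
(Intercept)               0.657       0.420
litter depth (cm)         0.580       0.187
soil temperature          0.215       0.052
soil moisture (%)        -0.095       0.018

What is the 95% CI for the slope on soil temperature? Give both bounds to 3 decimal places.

(0.112, 0.318)

Read off: b = 0.215, SE = 0.052 for soil temperature.
df = n − k − 1 = 200 − 3 − 1 = 196.
t* = t_{0.025, 196} = 1.972141.
Margin = t* × SE = 1.972141 × 0.052 = 0.10255.
CI: 0.215 ± 0.10255 → (0.112, 0.318).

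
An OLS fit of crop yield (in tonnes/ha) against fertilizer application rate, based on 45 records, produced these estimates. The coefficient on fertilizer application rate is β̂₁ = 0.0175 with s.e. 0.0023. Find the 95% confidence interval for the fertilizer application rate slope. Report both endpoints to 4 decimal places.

df = n − 2 = 45 − 2 = 43.
t* = t_{0.025, 43} = 2.016692.
Margin = t* × SE = 2.016692 × 0.0023 = 0.004638.
CI: 0.0175 ± 0.004638 → (0.0129, 0.0221).
With 95% confidence, each one-unit increase in fertilizer application rate is associated with a change of between 0.0129 and 0.0221 tonnes/ha in crop yield.

(0.0129, 0.0221)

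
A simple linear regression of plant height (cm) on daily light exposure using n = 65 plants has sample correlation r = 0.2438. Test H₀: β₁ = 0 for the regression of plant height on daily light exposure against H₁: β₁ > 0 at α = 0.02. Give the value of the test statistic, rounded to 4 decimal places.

t = r·√(n − 2)/√(1 − r²) = 0.2438·√63/√0.940562 = 1.9953.
df = n − 2 = 63.
One-sided p ≈ 0.0252, which is ≥ 0.02, so fail to reject H₀.
The data do not give significant evidence of a linear association between daily light exposure and plant height.

t = 1.9953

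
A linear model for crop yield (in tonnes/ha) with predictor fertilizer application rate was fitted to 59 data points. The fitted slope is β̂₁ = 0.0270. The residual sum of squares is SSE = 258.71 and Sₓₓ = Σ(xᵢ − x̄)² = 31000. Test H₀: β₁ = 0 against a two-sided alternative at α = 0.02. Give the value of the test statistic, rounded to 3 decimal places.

MSE = SSE/(n − 2) = 258.71/57 = 4.53877.
SE(β̂₁) = √(MSE/Sₓₓ) = √(4.53877/31000) = 0.0121001.
t = 0.0270 / 0.0121001 = 2.231.
df = n − 2 = 57.
Two-sided p ≈ 0.0296, which is ≥ 0.02, so fail to reject H₀.
The data do not give significant evidence of an association between fertilizer application rate and crop yield.

t = 2.231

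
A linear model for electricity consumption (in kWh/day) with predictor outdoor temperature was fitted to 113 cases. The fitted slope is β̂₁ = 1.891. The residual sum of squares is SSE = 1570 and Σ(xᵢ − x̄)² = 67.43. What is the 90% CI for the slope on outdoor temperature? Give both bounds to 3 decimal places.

MSE = SSE/(n − 2) = 1570/111 = 14.1441.
SE(β̂₁) = √(MSE/Sₓₓ) = √(14.1441/67.43) = 0.457996.
df = n − 2 = 111.
t* = t_{0.05, 111} = 1.658697.
Margin = t* × SE = 1.658697 × 0.457996 = 0.75968.
CI: 1.891 ± 0.75968 → (1.131, 2.651).
With 90% confidence, each one-unit increase in outdoor temperature is associated with a change of between 1.131 and 2.651 kWh/day in electricity consumption.

(1.131, 2.651)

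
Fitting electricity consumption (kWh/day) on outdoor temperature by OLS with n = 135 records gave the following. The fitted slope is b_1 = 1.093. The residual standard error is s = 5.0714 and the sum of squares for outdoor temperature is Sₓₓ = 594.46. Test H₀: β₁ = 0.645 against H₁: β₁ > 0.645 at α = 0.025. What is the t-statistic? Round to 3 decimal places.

t = 2.154

SE(b_1) = s/√Sₓₓ = 5.0714/√594.46 = 0.208002.
t = (1.093 − 0.645) / 0.208002 = 2.154.
df = n − 2 = 133.
One-sided p ≈ 0.0165, which is < 0.025, so reject H₀.
There is evidence that the true slope on outdoor temperature exceeds 0.645 kWh/day per unit.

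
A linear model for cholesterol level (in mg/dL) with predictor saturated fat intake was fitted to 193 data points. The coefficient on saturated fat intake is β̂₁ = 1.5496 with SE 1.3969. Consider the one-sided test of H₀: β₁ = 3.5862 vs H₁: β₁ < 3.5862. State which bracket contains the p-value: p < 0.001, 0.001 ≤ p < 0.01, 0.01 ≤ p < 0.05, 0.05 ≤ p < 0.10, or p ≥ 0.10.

t = (1.5496 − 3.5862) / 1.3969 = -1.458.
df = n − 2 = 193 − 2 = 191.
One-sided p = P(T_{191} < t) ≈ 0.0732.
So 0.05 ≤ p < 0.10.

0.05 ≤ p < 0.10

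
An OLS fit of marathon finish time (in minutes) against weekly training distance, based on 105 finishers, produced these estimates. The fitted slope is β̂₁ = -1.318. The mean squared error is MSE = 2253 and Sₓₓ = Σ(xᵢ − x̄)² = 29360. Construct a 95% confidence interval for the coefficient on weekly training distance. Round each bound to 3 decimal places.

(-1.867, -0.769)

SE(β̂₁) = √(MSE/Sₓₓ) = √(2253/29360) = 0.277015.
df = n − 2 = 103.
t* = t_{0.025, 103} = 1.983264.
Margin = t* × SE = 1.983264 × 0.277015 = 0.54939.
CI: -1.318 ± 0.54939 → (-1.867, -0.769).
With 95% confidence, each one-unit increase in weekly training distance is associated with a change of between -1.867 and -0.769 minutes in marathon finish time.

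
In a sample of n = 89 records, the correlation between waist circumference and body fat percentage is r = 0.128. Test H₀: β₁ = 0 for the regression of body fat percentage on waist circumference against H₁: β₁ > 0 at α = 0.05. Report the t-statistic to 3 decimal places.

t = r·√(n − 2)/√(1 − r²) = 0.128·√87/√0.983616 = 1.204.
df = n − 2 = 87.
One-sided p ≈ 0.1160, which is ≥ 0.05, so fail to reject H₀.
The data do not give significant evidence of a linear association between waist circumference and body fat percentage.

t = 1.204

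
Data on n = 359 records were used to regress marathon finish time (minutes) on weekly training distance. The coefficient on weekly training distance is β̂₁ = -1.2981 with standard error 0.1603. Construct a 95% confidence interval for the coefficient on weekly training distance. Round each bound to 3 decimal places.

df = n − 2 = 359 − 2 = 357.
t* = t_{0.025, 357} = 1.966631.
Margin = t* × SE = 1.966631 × 0.1603 = 0.31525.
CI: -1.2981 ± 0.31525 → (-1.613, -0.983).
With 95% confidence, each one-unit increase in weekly training distance is associated with a change of between -1.613 and -0.983 minutes in marathon finish time.

(-1.613, -0.983)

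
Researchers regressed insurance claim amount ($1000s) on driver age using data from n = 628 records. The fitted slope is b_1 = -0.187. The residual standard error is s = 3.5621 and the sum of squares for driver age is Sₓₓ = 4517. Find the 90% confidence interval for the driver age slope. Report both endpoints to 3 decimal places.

(-0.274, -0.100)

SE(b_1) = s/√Sₓₓ = 3.5621/√4517 = 0.0530006.
df = n − 2 = 626.
t* = t_{0.05, 626} = 1.647291.
Margin = t* × SE = 1.647291 × 0.0530006 = 0.08731.
CI: -0.187 ± 0.08731 → (-0.274, -0.100).
With 90% confidence, each one-unit increase in driver age is associated with a change of between -0.274 and -0.100 $1000s in insurance claim amount.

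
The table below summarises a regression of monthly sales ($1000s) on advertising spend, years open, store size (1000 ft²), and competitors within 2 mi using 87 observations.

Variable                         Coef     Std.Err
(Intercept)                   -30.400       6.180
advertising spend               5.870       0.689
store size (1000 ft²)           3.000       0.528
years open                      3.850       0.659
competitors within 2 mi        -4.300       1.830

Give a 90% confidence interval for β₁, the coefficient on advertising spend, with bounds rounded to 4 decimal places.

Read off: b = 5.870, SE = 0.689 for advertising spend.
df = n − k − 1 = 87 − 4 − 1 = 82.
t* = t_{0.05, 82} = 1.663649.
Margin = t* × SE = 1.663649 × 0.689 = 1.146254.
CI: 5.870 ± 1.146254 → (4.7237, 7.0163).

(4.7237, 7.0163)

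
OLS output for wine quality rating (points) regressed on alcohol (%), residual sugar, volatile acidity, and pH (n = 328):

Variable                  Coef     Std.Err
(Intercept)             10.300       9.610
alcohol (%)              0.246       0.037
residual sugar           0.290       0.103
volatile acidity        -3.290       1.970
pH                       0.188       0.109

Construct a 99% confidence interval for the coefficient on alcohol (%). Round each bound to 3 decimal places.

(0.150, 0.342)

Read off: b = 0.246, SE = 0.037 for alcohol (%).
df = n − k − 1 = 328 − 4 − 1 = 323.
t* = t_{0.005, 323} = 2.591136.
Margin = t* × SE = 2.591136 × 0.037 = 0.09587.
CI: 0.246 ± 0.09587 → (0.150, 0.342).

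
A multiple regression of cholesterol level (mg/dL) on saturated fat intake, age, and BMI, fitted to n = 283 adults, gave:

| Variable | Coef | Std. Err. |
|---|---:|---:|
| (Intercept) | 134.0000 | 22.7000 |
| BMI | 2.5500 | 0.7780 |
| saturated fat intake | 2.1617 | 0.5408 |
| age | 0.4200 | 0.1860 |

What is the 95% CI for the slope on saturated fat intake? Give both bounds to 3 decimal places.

(1.097, 3.226)

Read off: b = 2.1617, SE = 0.5408 for saturated fat intake.
df = n − k − 1 = 283 − 3 − 1 = 279.
t* = t_{0.025, 279} = 1.968503.
Margin = t* × SE = 1.968503 × 0.5408 = 1.06457.
CI: 2.1617 ± 1.06457 → (1.097, 3.226).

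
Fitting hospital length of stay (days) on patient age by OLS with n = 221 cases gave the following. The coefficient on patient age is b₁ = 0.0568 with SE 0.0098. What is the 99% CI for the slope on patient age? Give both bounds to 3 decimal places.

df = n − 2 = 221 − 2 = 219.
t* = t_{0.005, 219} = 2.598465.
Margin = t* × SE = 2.598465 × 0.0098 = 0.02546.
CI: 0.0568 ± 0.02546 → (0.031, 0.082).
With 99% confidence, each one-unit increase in patient age is associated with a change of between 0.031 and 0.082 days in hospital length of stay.

(0.031, 0.082)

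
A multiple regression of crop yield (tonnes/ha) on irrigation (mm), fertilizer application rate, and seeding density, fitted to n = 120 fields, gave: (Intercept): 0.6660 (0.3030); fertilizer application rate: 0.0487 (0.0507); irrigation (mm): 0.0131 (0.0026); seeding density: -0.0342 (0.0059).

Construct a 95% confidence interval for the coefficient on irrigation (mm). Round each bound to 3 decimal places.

Read off: b = 0.0131, SE = 0.0026 for irrigation (mm).
df = n − k − 1 = 120 − 3 − 1 = 116.
t* = t_{0.025, 116} = 1.980626.
Margin = t* × SE = 1.980626 × 0.0026 = 0.00515.
CI: 0.0131 ± 0.00515 → (0.008, 0.018).

(0.008, 0.018)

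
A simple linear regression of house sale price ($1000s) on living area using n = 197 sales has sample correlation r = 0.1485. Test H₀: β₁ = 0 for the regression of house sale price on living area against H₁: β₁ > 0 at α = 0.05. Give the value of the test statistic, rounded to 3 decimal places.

t = r·√(n − 2)/√(1 − r²) = 0.1485·√195/√0.977948 = 2.097.
df = n − 2 = 195.
One-sided p ≈ 0.0186, which is < 0.05, so reject H₀.
There is evidence of a linear association between living area and house sale price.

t = 2.097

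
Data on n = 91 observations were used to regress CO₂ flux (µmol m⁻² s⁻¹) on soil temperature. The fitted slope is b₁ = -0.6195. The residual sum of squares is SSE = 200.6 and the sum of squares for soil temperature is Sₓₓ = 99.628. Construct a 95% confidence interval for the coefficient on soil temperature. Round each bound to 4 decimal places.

MSE = SSE/(n − 2) = 200.6/89 = 2.25393.
SE(b₁) = √(MSE/Sₓₓ) = √(2.25393/99.628) = 0.150411.
df = n − 2 = 89.
t* = t_{0.025, 89} = 1.986979.
Margin = t* × SE = 1.986979 × 0.150411 = 0.298864.
CI: -0.6195 ± 0.298864 → (-0.9184, -0.3206).
With 95% confidence, each one-unit increase in soil temperature is associated with a change of between -0.9184 and -0.3206 µmol m⁻² s⁻¹ in CO₂ flux.

(-0.9184, -0.3206)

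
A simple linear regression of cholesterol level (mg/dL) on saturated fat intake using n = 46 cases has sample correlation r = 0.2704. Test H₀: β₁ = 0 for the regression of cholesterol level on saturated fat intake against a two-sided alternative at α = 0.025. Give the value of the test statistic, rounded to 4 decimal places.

t = r·√(n − 2)/√(1 − r²) = 0.2704·√44/√0.926884 = 1.8630.
df = n − 2 = 44.
Two-sided p ≈ 0.0691, which is ≥ 0.025, so fail to reject H₀.
The data do not give significant evidence of a linear association between saturated fat intake and cholesterol level.

t = 1.8630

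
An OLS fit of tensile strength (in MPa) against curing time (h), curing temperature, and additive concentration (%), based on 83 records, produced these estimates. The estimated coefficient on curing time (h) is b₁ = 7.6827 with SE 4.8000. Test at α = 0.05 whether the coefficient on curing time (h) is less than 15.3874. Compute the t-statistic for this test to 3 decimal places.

t = -1.605

H₀: β₁ = 15.3874 vs H₁: β₁ < 15.3874.
t = (b₁ − β₁⁰)/SE = (7.6827 − 15.3874) / 4.8000 = -1.605.
df = n − k − 1 = 83 − 3 − 1 = 79.
One-sided p ≈ 0.0562, which is ≥ 0.05, so fail to reject H₀.
The data do not give significant evidence that the true slope on curing time (h) is below 15.3874 MPa per unit, holding the other predictors fixed.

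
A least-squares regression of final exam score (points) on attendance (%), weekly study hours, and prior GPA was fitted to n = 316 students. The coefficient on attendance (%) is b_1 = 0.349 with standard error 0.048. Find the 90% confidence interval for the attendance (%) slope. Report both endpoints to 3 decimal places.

df = n − k − 1 = 316 − 3 − 1 = 312.
t* = t_{0.05, 312} = 1.649752.
Margin = t* × SE = 1.649752 × 0.048 = 0.07919.
CI: 0.349 ± 0.07919 → (0.270, 0.428).
With 90% confidence, each one-unit increase in attendance (%) is associated with a change of between 0.270 and 0.428 points in final exam score, holding the other predictors fixed.

(0.270, 0.428)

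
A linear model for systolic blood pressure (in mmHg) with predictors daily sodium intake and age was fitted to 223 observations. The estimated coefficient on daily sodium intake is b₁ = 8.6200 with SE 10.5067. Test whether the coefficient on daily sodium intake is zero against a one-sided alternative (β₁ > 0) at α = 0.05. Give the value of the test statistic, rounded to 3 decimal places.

H₀: β₁ = 0 vs H₁: β₁ > 0.
t = (b₁ − β₁⁰)/SE = 8.6200 / 10.5067 = 0.820.
df = n − k − 1 = 223 − 2 − 1 = 220.
One-sided p ≈ 0.2064, which is ≥ 0.05, so fail to reject H₀.
The data do not give significant evidence that the true slope on daily sodium intake is positive, holding the other predictors fixed.

t = 0.820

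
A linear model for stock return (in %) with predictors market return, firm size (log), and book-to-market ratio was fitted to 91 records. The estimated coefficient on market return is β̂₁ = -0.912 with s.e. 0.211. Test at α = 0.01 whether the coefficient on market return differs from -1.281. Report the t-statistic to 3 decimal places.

t = 1.749

H₀: β₁ = -1.281 vs H₁: β₁ ≠ -1.281.
t = (β̂₁ − β₁⁰)/SE = (-0.912 − (-1.281)) / 0.211 = 1.749.
df = n − k − 1 = 91 − 3 − 1 = 87.
Two-sided p ≈ 0.0839, which is ≥ 0.01, so fail to reject H₀.
The data are consistent with a true slope of -1.281 % per unit of market return, holding the other predictors fixed.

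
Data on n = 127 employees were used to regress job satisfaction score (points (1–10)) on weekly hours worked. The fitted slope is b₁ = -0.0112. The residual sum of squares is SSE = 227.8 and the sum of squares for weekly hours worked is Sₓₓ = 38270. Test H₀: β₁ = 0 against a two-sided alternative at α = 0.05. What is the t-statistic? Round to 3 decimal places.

t = -1.623

MSE = SSE/(n − 2) = 227.8/125 = 1.8224.
SE(b₁) = √(MSE/Sₓₓ) = √(1.8224/38270) = 0.00690069.
t = -0.0112 / 0.00690069 = -1.623.
df = n − 2 = 125.
Two-sided p ≈ 0.1071, which is ≥ 0.05, so fail to reject H₀.
The data do not give significant evidence of an association between weekly hours worked and job satisfaction score.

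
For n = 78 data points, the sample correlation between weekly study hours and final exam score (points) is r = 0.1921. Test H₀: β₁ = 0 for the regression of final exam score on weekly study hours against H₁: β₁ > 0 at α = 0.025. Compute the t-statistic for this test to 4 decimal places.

t = r·√(n − 2)/√(1 − r²) = 0.1921·√76/√0.963098 = 1.7065.
df = n − 2 = 76.
One-sided p ≈ 0.0460, which is ≥ 0.025, so fail to reject H₀.
The data do not give significant evidence of a linear association between weekly study hours and final exam score.

t = 1.7065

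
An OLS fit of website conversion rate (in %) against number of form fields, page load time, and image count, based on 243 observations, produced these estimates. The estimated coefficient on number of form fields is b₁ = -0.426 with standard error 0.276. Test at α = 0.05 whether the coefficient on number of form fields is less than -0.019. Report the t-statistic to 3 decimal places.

t = -1.475

H₀: β₁ = -0.019 vs H₁: β₁ < -0.019.
t = (b₁ − β₁⁰)/SE = (-0.426 − (-0.019)) / 0.276 = -1.475.
df = n − k − 1 = 243 − 3 − 1 = 239.
One-sided p ≈ 0.0708, which is ≥ 0.05, so fail to reject H₀.
The data do not give significant evidence that the true slope on number of form fields is below -0.019 % per unit, holding the other predictors fixed.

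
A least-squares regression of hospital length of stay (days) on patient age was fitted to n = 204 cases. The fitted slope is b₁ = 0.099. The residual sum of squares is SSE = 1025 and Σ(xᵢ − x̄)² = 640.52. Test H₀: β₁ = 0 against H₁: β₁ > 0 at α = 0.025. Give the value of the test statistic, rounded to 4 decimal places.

MSE = SSE/(n − 2) = 1025/202 = 5.07426.
SE(b₁) = √(MSE/Sₓₓ) = √(5.07426/640.52) = 0.0890061.
t = 0.099 / 0.0890061 = 1.1123.
df = n − 2 = 202.
One-sided p ≈ 0.1337, which is ≥ 0.025, so fail to reject H₀.
The data do not give significant evidence that the true slope on patient age is positive.

t = 1.1123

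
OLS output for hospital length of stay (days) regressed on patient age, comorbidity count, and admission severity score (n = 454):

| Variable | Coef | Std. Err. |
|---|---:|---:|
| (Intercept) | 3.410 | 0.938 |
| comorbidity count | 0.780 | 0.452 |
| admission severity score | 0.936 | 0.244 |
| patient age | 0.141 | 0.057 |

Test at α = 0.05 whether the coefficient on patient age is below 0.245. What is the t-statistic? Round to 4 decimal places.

t = -1.8246

Read off: b = 0.141, SE = 0.057 for patient age.
H₀: β₁ = 0.245 vs H₁: β₁ < 0.245.
t = (0.141 − 0.245) / 0.057 = -1.8246.
df = n − k − 1 = 454 − 3 − 1 = 450.
One-sided p ≈ 0.0344, which is < 0.05, so reject H₀.
There is evidence that the true slope on patient age is below 0.245 days per unit, holding the other predictors fixed.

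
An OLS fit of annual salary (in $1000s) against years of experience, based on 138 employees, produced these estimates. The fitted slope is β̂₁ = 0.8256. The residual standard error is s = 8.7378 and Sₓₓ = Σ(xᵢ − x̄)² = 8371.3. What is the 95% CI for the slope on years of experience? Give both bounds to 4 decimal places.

(0.6367, 1.0145)

SE(β̂₁) = s/√Sₓₓ = 8.7378/√8371.3 = 0.0955005.
df = n − 2 = 136.
t* = t_{0.025, 136} = 1.977561.
Margin = t* × SE = 1.977561 × 0.0955005 = 0.188858.
CI: 0.8256 ± 0.188858 → (0.6367, 1.0145).
With 95% confidence, each one-unit increase in years of experience is associated with a change of between 0.6367 and 1.0145 $1000s in annual salary.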